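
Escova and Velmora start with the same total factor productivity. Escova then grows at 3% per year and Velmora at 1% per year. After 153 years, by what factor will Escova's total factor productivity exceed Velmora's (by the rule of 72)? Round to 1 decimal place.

around 19.0 times

Rate gap = 3% − 1% = 2 points.
The ratio doubles every 72/2 ≈ 36.00 years.
153/36.00 ≈ 4.25 doublings → ratio ≈ 2^4.25 ≈ 19.0.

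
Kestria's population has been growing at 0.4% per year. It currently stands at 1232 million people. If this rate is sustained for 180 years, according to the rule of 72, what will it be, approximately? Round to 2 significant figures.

≈ 2500 million people

It doubles every 72/0.4 ≈ 180.00 years, so 180 years is 1.00 doublings.
2^1.00 ≈ 2.00; 1232 × 2.00 ≈ 2500 million people.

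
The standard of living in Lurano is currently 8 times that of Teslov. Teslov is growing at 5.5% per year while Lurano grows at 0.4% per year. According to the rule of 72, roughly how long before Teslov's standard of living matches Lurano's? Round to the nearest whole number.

around 42 years

What matters is the difference: 5.1 pp.
Rule of 72 on the gap: the ratio halves every 72/5.1 ≈ 14.12 years.
An 8 times gap closes after 3 halvings: 3 × 14.12 ≈ 42 years.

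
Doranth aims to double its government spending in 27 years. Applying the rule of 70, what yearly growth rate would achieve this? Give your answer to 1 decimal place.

≈ 2.6% per year

70 / 27 ≈ 2.59, so about 2.6% per year.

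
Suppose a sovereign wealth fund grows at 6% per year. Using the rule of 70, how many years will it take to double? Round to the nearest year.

70/6 ≈ 11.67, so it doubles roughly every 12 years.

roughly 12 years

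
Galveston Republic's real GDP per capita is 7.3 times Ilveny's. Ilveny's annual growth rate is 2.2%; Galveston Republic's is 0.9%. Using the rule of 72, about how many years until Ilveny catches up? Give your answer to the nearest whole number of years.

approximately 159 years

The growth-rate gap is 2.2% − 0.9% = 1.3 percentage points.
So the ratio between them halves every 72/1.3 ≈ 55.38 years.
A 7.3 times gap takes log₂(7.3) ≈ 2.87 halvings to close: 2.87 × 55.38 ≈ 159 years.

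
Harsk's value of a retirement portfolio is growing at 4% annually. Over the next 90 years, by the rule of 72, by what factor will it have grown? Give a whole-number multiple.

about 32 times

At 4% one doubling takes ≈ 18.00 years; 90 years is 5 of them, so ×32.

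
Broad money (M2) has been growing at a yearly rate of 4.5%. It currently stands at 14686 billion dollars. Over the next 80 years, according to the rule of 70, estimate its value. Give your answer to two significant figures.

≈ 520000 billion dollars

It doubles every 70/4.5 ≈ 15.56 years, so 80 years is 5.14 doublings.
2^5.14 ≈ 35.26; 14686 × 35.26 ≈ 520000 billion dollars.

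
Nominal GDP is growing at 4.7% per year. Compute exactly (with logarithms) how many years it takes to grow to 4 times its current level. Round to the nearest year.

t = ln(4) / ln(1 + 0.047) = 1.3863 / 0.045929 ≈ 30.18.
≈ 30 years.

30 years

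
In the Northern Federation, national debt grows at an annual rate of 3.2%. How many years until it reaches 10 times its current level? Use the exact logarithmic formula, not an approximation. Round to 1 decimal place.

73.1 years

t = ln(10) / ln(1 + 0.032) = 2.3026 / 0.031499 ≈ 73.10.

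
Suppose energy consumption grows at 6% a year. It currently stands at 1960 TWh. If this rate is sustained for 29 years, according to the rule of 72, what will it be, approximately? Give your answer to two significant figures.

≈ 10000 TWh

Doubling time ≈ 72/6 = 12.00 years.
29 years is 29/12.00 ≈ 2.42 doublings, a factor of 2^2.42 ≈ 5.35.
1960 × 5.35 ≈ 10000 TWh.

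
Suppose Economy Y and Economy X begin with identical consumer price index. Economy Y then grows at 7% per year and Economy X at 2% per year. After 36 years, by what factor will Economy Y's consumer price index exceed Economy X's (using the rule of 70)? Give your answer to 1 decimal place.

Economy Y pulls ahead at 5 pp per year, so the ratio doubles every 70/5 ≈ 14.00 years.
In 36 years that's 2.57 doublings: 2^2.57 ≈ 5.9.

roughly 5.9 times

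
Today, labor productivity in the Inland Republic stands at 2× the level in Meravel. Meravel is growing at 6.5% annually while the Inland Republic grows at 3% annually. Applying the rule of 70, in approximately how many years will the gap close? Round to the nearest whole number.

≈ 20 years

The growth-rate gap is 6.5% − 3% = 3.5 percentage points.
So the ratio between them halves every 70/3.5 ≈ 20.00 years.
A 2× gap closes after 1 halving: 1 × 20.00 ≈ 20 years.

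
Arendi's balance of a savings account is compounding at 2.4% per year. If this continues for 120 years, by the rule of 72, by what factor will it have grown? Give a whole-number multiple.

≈ 16 times

Doubling time ≈ 72/2.4 = 30.00 years.
120/30.00 ≈ 4 doublings, so about 2^4 = 16×.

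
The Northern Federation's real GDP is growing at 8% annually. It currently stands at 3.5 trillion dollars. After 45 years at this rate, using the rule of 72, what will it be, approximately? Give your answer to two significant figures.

It doubles every 72/8 ≈ 9.00 years, so 45 years is 5.00 doublings.
2^5.00 ≈ 32.00; 3.5 × 32.00 ≈ 110 trillion dollars.

110 trillion dollars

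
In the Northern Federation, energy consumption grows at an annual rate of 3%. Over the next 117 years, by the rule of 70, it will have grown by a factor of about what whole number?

70/3 ≈ 23.33 years per doubling.
117 years fits 5 doublings: 2^5 = 32.

around 32 times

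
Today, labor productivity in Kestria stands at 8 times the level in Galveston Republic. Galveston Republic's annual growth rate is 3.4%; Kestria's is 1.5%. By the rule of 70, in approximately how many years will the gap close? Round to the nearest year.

What matters is the difference: 1.9 pp.
Rule of 70 on the gap: the ratio halves every 70/1.9 ≈ 36.84 years.
An 8 times gap closes after 3 halvings: 3 × 36.84 ≈ 111 years.

approximately 111 years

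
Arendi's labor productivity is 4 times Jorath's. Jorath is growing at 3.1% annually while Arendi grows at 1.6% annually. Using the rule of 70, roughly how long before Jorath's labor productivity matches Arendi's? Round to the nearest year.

93 years

What matters is the difference: 1.5 pp.
Rule of 70 on the gap: the ratio halves every 70/1.5 ≈ 46.67 years.
A 4 times gap closes after 2 halvings: 2 × 46.67 ≈ 93 years.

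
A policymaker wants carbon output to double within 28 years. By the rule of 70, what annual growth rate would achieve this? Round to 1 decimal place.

70 / 28 ≈ 2.50, so about 2.5% a year.

2.5% a year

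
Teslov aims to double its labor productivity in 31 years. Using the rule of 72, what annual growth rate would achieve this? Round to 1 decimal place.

72 / 31 ≈ 2.32, so about 2.3% a year.

approximately 2.3%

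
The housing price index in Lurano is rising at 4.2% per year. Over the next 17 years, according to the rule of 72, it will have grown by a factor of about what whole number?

At 4.2% one doubling takes ≈ 17.14 years; 17 years is 1 of them, so ×2.

around 2 times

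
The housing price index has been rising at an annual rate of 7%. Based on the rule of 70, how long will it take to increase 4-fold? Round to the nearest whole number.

One doubling takes 70/7 = 10.00 years.
4× is 2 doublings, so 2 × 10.00 ≈ 20 years.

roughly 20 years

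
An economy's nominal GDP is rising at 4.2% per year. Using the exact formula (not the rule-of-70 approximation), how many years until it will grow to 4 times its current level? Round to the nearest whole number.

34 years

t = ln(4) / ln(1 + 0.042) = 1.3863 / 0.041142 ≈ 33.70.
≈ 34 years.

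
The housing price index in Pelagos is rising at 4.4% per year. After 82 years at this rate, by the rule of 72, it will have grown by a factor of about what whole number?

72/4.4 ≈ 16.36 years per doubling.
82 years fits 5 doublings: 2^5 = 32.

roughly 32 times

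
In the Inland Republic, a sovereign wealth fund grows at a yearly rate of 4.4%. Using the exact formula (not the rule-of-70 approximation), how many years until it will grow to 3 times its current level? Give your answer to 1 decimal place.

25.5 years

t = ln(3) / ln(1 + 0.044) = 1.0986 / 0.043059 ≈ 25.51.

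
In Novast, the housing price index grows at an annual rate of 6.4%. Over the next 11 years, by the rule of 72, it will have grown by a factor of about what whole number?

At 6.4% one doubling takes ≈ 11.25 years; 11 years is 1 of them, so ×2.

roughly 2 times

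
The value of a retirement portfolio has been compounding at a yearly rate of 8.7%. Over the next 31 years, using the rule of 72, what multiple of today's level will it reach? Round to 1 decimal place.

about 13.4 times

Doubling time ≈ 72/8.7 = 8.28 years.
31 years / 8.28 ≈ 3.74 doublings → factor 2^3.74 ≈ 13.4.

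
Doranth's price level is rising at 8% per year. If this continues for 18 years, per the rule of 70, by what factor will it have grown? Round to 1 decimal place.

Doubling time ≈ 70/8 = 8.75 years.
18 years / 8.75 ≈ 2.06 doublings → factor 2^2.06 ≈ 4.2.

approximately 4.2 times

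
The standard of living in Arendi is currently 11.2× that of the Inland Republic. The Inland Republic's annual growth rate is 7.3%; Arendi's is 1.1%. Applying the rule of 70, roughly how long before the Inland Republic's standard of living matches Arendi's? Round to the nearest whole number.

the Inland Republic gains on Arendi at 7.3% − 1.1% = 6.2 points a year.
At that relative rate the gap halves every 70/6.2 ≈ 11.29 years.
An 11.2× gap takes log₂(11.2) ≈ 3.49 halvings to close: 3.49 × 11.29 ≈ 39 years.

≈ 39 years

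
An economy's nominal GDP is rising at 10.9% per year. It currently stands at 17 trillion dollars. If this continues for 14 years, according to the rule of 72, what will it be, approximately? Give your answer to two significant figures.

Doubling time ≈ 72/10.9 = 6.61 years.
14 years is 14/6.61 ≈ 2.12 doublings, a factor of 2^2.12 ≈ 4.35.
17 × 4.35 ≈ 74 trillion dollars.

about 74 trillion dollars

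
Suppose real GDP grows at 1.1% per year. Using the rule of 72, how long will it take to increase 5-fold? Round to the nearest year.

One doubling takes 72/1.1 = 65.45 years.
5× is log₂ 5 ≈ 2.32 doublings, so ≈ 2.32 × 65.45 = 152 years.

approximately 152 years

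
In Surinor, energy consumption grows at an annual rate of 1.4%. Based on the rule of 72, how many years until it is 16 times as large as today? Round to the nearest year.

At 1.4% it doubles every 72/1.4 ≈ 51.43 years.
16 = 2^4, so 4 doublings → 206 years.

approximately 206 years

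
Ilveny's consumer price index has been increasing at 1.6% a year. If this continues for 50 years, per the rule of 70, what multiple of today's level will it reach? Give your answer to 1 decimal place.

about 2.2 times

Doubles every ≈ 43.75 years (70/1.6).
50 years is 1.14 doublings; 2^1.14 ≈ 2.2×.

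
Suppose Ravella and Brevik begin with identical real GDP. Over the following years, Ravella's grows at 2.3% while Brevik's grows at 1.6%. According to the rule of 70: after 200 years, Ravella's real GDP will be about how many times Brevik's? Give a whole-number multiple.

4 times

Only the 0.7-point difference matters.
70/0.7 ≈ 100.00 years per doubling of the ratio; 200 years gives 2.00 doublings, so ≈ 4×.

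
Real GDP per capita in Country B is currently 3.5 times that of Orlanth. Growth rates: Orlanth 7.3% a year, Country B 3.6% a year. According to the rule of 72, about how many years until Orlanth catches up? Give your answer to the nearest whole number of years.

What matters is the difference: 3.7 pp.
Rule of 72 on the gap: the ratio halves every 72/3.7 ≈ 19.46 years.
A 3.5 times gap takes log₂(3.5) ≈ 1.81 halvings to close: 1.81 × 19.46 ≈ 35 years.

approximately 35 years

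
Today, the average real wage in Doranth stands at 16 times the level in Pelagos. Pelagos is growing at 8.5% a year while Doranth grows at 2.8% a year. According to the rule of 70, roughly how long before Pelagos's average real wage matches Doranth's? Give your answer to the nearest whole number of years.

around 49 years

Pelagos gains on Doranth at 8.5% − 2.8% = 5.7 points a year.
At that relative rate the gap halves every 70/5.7 ≈ 12.28 years.
A 16 times gap closes after 4 halvings: 4 × 12.28 ≈ 49 years.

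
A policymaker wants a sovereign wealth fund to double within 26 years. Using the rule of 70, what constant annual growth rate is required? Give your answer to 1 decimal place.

≈ 2.7%

70 / 26 ≈ 2.69, so about 2.7% a year.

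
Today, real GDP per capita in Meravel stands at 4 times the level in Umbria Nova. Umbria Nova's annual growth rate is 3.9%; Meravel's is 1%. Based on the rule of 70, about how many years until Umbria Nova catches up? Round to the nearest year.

48 years

The growth-rate gap is 3.9% − 1% = 2.9 percentage points.
So the ratio between them halves every 70/2.9 ≈ 24.14 years.
A 4 times gap closes after 2 halvings: 2 × 24.14 ≈ 48 years.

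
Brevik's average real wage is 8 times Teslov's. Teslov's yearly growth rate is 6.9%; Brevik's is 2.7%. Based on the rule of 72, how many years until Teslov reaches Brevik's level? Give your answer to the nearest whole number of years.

≈ 51 years

What matters is the difference: 4.2 pp.
Rule of 72 on the gap: the ratio halves every 72/4.2 ≈ 17.14 years.
An 8 times gap closes after 3 halvings: 3 × 17.14 ≈ 51 years.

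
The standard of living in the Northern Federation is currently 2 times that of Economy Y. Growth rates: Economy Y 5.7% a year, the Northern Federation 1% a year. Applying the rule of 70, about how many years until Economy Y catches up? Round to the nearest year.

15 years

What matters is the difference: 4.7 pp.
Rule of 70 on the gap: the ratio halves every 70/4.7 ≈ 14.89 years.
A 2 times gap closes after 1 halving: 1 × 14.89 ≈ 15 years.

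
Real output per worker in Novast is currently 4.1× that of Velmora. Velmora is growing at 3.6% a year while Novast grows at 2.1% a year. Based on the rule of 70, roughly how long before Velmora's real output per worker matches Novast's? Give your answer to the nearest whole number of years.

Velmora gains on Novast at 3.6% − 2.1% = 1.5 points a year.
At that relative rate the gap halves every 70/1.5 ≈ 46.67 years.
A 4.1× gap takes log₂(4.1) ≈ 2.04 halvings to close: 2.04 × 46.67 ≈ 95 years.

95 years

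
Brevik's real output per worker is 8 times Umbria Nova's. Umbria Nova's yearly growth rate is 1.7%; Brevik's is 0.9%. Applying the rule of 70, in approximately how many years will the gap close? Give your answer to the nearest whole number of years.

263 years

Umbria Nova gains on Brevik at 1.7% − 0.9% = 0.8 points a year.
At that relative rate the gap halves every 70/0.8 ≈ 87.50 years.
An 8 times gap closes after 3 halvings: 3 × 87.50 ≈ 263 years.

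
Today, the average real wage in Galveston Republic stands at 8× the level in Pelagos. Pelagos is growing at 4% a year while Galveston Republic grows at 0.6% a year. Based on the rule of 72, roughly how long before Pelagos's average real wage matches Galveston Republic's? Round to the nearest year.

Pelagos gains on Galveston Republic at 4% − 0.6% = 3.4 points a year.
At that relative rate the gap halves every 72/3.4 ≈ 21.18 years.
An 8× gap closes after 3 halvings: 3 × 21.18 ≈ 64 years.

about 64 years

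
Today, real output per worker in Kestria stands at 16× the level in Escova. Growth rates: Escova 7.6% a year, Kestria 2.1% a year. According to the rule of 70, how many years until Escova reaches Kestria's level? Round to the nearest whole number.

The growth-rate gap is 7.6% − 2.1% = 5.5 percentage points.
So the ratio between them halves every 70/5.5 ≈ 12.73 years.
A 16× gap closes after 4 halvings: 4 × 12.73 ≈ 51 years.

approximately 51 years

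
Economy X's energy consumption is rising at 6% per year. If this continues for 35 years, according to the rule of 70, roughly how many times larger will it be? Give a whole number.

roughly 8 times

70/6 ≈ 11.67 years per doubling.
35 years fits 3 doublings: 2^3 = 8.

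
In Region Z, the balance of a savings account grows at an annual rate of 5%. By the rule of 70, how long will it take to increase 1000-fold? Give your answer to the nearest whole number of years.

One doubling takes 70/5 = 14.00 years.
Reaching 1000× takes log₂(1000) ≈ 9.97 doublings.
9.97 × 14.00 ≈ 140 years.

≈ 140 years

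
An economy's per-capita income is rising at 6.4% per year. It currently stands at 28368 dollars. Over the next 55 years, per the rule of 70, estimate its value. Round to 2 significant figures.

It doubles every 70/6.4 ≈ 10.94 years, so 55 years is 5.03 doublings.
2^5.03 ≈ 32.67; 28368 × 32.67 ≈ 930000 dollars.

roughly 930000 dollars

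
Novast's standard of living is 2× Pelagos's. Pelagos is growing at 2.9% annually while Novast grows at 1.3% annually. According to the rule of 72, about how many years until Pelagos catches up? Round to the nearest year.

What matters is the difference: 1.6 pp.
Rule of 72 on the gap: the ratio halves every 72/1.6 ≈ 45.00 years.
A 2× gap closes after 1 halving: 1 × 45.00 ≈ 45 years.

around 45 years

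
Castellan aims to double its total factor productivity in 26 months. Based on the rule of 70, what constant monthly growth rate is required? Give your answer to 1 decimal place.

roughly 2.7%

70 / 26 ≈ 2.69, so about 2.7% per month.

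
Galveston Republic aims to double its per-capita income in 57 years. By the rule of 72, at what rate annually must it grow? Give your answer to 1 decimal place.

approximately 1.3%

72 / 57 ≈ 1.26, so about 1.3% annually.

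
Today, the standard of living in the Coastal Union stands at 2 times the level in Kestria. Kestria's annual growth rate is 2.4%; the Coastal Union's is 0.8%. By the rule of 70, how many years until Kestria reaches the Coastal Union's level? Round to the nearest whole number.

Kestria gains on the Coastal Union at 2.4% − 0.8% = 1.6 points a year.
At that relative rate the gap halves every 70/1.6 ≈ 43.75 years.
A 2 times gap closes after 1 halving: 1 × 43.75 ≈ 44 years.

roughly 44 years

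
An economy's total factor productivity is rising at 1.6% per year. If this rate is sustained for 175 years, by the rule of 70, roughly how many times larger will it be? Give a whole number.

16 times

70/1.6 ≈ 43.75 years per doubling.
175 years fits 4 doublings: 2^4 = 16.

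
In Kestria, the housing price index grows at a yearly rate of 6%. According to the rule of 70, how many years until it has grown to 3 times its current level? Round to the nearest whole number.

approximately 18 years

At 6% it doubles every 70/6 ≈ 11.67 years.
3× is log₂ 3 ≈ 1.58 doublings, so ≈ 1.58 × 11.67 = 18 years.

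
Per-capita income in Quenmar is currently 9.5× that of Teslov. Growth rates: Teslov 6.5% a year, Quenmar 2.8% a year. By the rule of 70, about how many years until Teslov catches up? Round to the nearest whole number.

around 61 years

What matters is the difference: 3.7 pp.
Rule of 70 on the gap: the ratio halves every 70/3.7 ≈ 18.92 years.
A 9.5× gap takes log₂(9.5) ≈ 3.25 halvings to close: 3.25 × 18.92 ≈ 61 years.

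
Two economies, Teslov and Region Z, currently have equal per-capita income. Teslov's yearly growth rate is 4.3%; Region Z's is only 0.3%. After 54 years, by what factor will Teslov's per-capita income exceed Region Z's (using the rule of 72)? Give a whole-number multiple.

Teslov pulls ahead at 4 pp per year, so the ratio doubles every 72/4 ≈ 18.00 years.
In 54 years that's 3.00 doublings: 2^3.00 ≈ 8.

around 8 times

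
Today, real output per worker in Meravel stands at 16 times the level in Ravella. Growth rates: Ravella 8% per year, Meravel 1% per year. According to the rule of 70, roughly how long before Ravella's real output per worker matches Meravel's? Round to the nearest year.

What matters is the difference: 7 pp.
Rule of 70 on the gap: the ratio halves every 70/7 ≈ 10.00 years.
A 16 times gap closes after 4 halvings: 4 × 10.00 ≈ 40 years.

roughly 40 years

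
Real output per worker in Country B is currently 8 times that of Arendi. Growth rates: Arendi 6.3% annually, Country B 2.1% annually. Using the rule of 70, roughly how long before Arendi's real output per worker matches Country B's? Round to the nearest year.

The growth-rate gap is 6.3% − 2.1% = 4.2 percentage points.
So the ratio between them halves every 70/4.2 ≈ 16.67 years.
An 8 times gap closes after 3 halvings: 3 × 16.67 ≈ 50 years.

around 50 years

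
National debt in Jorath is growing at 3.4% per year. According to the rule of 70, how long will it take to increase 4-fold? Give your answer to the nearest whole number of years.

One doubling takes 70/3.4 = 20.59 years.
4× is 2 doublings, so 2 × 20.59 ≈ 41 years.

≈ 41 years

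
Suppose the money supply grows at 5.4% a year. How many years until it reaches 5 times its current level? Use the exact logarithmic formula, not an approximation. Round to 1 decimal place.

t = ln(5) / ln(1 + 0.054) = 1.6094 / 0.052592 ≈ 30.60.

30.6 years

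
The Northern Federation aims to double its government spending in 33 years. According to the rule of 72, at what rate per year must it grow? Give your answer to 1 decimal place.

around 2.2% per year

72 / 33 ≈ 2.18, so about 2.2% per year.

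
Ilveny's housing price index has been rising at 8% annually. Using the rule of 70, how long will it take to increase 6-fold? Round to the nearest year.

At 8% it doubles every 70/8 ≈ 8.75 years.
Reaching 6× takes log₂(6) ≈ 2.58 doublings.
2.58 × 8.75 ≈ 23 years.

roughly 23 years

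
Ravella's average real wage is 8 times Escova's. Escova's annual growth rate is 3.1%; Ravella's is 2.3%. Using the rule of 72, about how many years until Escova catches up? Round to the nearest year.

approximately 270 years

The growth-rate gap is 3.1% − 2.3% = 0.8 percentage points.
So the ratio between them halves every 72/0.8 ≈ 90.00 years.
An 8 times gap closes after 3 halvings: 3 × 90.00 ≈ 270 years.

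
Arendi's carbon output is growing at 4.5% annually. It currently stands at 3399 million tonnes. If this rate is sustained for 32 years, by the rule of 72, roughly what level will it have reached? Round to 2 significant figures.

It doubles every 72/4.5 ≈ 16.00 years, so 32 years is 2.00 doublings.
2^2.00 ≈ 4.00; 3399 × 4.00 ≈ 14000 million tonnes.

14000 million tonnes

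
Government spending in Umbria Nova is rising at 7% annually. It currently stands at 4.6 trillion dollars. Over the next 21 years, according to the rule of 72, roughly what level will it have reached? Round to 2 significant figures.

It doubles every 72/7 ≈ 10.29 years, so 21 years is 2.04 doublings.
2^2.04 ≈ 4.11; 4.6 × 4.11 ≈ 19 trillion dollars.

roughly 19 trillion dollars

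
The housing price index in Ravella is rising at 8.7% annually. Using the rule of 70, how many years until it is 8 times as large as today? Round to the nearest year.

around 24 years

Doubling time ≈ 70/8.7 = 8.05 years.
Getting to 8× needs 3 doublings: 3 × 8.05 ≈ 24 years.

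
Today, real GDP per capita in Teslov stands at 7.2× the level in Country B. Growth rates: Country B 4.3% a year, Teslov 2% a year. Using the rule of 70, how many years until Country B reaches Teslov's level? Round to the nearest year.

What matters is the difference: 2.3 pp.
Rule of 70 on the gap: the ratio halves every 70/2.3 ≈ 30.43 years.
A 7.2× gap takes log₂(7.2) ≈ 2.85 halvings to close: 2.85 × 30.43 ≈ 87 years.

≈ 87 years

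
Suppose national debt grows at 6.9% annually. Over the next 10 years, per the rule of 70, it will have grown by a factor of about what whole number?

2 times

At 6.9% one doubling takes ≈ 10.14 years; 10 years is 1 of them, so ×2.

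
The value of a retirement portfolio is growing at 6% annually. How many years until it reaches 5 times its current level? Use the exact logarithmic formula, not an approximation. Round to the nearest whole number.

28 years

t = ln(5) / ln(1 + 0.06) = 1.6094 / 0.058269 ≈ 27.62.
≈ 28 years.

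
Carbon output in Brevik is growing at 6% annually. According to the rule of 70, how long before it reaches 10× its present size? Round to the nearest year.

about 39 years

Doubling time ≈ 70/6 = 11.67 years.
10× is log₂ 10 ≈ 3.32 doublings, so ≈ 3.32 × 11.67 = 39 years.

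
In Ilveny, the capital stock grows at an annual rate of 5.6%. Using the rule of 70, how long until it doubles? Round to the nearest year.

70/5.6 ≈ 12.50, so it doubles roughly every 13 years.

around 13 years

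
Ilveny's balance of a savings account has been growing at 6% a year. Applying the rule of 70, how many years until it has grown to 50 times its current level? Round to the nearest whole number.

One doubling takes 70/6 = 11.67 years.
50× is log₂ 50 ≈ 5.64 doublings, so ≈ 5.64 × 11.67 = 66 years.

≈ 66 years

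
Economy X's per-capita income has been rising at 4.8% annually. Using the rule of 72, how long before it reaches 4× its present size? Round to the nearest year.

roughly 30 years

One doubling takes 72/4.8 = 15.00 years.
Getting to 4× needs 2 doublings: 2 × 15.00 ≈ 30 years.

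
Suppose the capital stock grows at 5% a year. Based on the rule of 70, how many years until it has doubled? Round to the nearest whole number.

about 14 years

70/5 ≈ 14.00, so it doubles roughly every 14 years.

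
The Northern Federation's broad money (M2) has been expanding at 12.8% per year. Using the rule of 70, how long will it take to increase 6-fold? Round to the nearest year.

At 12.8% it doubles every 70/12.8 ≈ 5.47 years.
Reaching 6× takes log₂(6) ≈ 2.58 doublings.
2.58 × 5.47 ≈ 14 years.

14 years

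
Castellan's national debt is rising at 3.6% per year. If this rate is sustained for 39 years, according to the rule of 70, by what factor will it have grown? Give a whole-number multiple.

around 4 times

Doubling time ≈ 70/3.6 = 19.44 years.
39/19.44 ≈ 2 doublings, so about 2^2 = 4×.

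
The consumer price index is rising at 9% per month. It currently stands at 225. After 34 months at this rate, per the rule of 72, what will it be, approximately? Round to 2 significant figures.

Doubling time ≈ 72/9 = 8.00 months.
34 months is 34/8.00 ≈ 4.25 doublings, a factor of 2^4.25 ≈ 19.03.
225 × 19.03 ≈ 4300.

approximately 4300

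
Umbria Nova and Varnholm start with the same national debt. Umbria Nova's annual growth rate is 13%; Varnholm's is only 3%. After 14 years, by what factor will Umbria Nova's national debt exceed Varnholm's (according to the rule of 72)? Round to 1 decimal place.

about 3.8 times

Only the 10-point difference matters.
72/10 ≈ 7.20 years per doubling of the ratio; 14 years gives 1.94 doublings, so ≈ 3.8×.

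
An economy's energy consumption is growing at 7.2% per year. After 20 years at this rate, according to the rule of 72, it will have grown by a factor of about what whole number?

≈ 4 times

72/7.2 ≈ 10.00 years per doubling.
20 years fits 2 doublings: 2^2 = 4.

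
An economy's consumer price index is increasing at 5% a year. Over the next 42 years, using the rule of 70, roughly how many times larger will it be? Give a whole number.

about 8 times

Doubling time ≈ 70/5 = 14.00 years.
42/14.00 ≈ 3 doublings, so about 2^3 = 8×.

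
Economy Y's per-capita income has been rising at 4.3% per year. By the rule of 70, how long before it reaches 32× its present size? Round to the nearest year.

81 years

Doubling time ≈ 70/4.3 = 16.28 years.
32 = 2^5, so 5 doublings → 81 years.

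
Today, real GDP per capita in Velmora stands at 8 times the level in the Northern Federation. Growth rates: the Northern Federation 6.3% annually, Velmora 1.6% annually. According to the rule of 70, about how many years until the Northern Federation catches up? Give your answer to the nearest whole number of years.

about 45 years

the Northern Federation gains on Velmora at 6.3% − 1.6% = 4.7 points a year.
At that relative rate the gap halves every 70/4.7 ≈ 14.89 years.
An 8 times gap closes after 3 halvings: 3 × 14.89 ≈ 45 years.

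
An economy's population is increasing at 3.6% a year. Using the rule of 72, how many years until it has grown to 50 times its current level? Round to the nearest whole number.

One doubling takes 72/3.6 = 20.00 years.
Reaching 50× takes log₂(50) ≈ 5.64 doublings.
5.64 × 20.00 ≈ 113 years.

roughly 113 years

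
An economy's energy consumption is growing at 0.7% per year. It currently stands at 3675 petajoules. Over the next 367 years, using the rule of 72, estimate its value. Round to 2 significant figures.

≈ 44000 petajoules

It doubles every 72/0.7 ≈ 102.86 years, so 367 years is 3.57 doublings.
2^3.57 ≈ 11.88; 3675 × 11.88 ≈ 44000 petajoules.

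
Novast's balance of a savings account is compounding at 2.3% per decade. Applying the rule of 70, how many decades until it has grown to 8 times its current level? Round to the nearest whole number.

One doubling takes 70/2.3 = 30.43 decades.
8 = 2^3, so 3 doublings → 91 decades.

about 91 decades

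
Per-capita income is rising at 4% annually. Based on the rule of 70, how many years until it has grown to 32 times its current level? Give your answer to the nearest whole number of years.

88 years

One doubling takes 70/4 = 17.50 years.
32 = 2^5, so 5 doublings → 88 years.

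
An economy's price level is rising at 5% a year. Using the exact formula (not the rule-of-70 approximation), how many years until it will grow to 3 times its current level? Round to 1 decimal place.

t = ln(3) / ln(1 + 0.05) = 1.0986 / 0.048790 ≈ 22.52.

22.5 years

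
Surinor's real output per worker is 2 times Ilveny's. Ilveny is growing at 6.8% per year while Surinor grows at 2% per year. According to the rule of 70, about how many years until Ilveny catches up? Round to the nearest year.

Ilveny gains on Surinor at 6.8% − 2% = 4.8 points a year.
At that relative rate the gap halves every 70/4.8 ≈ 14.58 years.
A 2 times gap closes after 1 halving: 1 × 14.58 ≈ 15 years.

around 15 years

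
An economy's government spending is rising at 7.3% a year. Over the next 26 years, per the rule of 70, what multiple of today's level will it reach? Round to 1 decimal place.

around 6.5 times

Doubling time ≈ 70/7.3 = 9.59 years.
26 years / 9.59 ≈ 2.71 doublings → factor 2^2.71 ≈ 6.5.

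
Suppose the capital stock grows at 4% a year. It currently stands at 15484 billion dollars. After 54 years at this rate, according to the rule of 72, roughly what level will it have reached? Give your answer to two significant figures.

about 120000 billion dollars

It doubles every 72/4 ≈ 18.00 years, so 54 years is 3.00 doublings.
2^3.00 ≈ 8.00; 15484 × 8.00 ≈ 120000 billion dollars.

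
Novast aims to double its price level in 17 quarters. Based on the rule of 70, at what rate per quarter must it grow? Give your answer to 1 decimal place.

≈ 4.1% per quarter

70 / 17 ≈ 4.12, so about 4.1% per quarter.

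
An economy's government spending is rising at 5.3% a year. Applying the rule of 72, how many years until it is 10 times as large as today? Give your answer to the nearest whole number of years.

At 5.3% it doubles every 72/5.3 ≈ 13.58 years.
Reaching 10× takes log₂(10) ≈ 3.32 doublings.
3.32 × 13.58 ≈ 45 years.

around 45 years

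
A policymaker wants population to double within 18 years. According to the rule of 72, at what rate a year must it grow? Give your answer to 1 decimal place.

72 / 18 ≈ 4.00, so about 4.0% a year.

approximately 4.0%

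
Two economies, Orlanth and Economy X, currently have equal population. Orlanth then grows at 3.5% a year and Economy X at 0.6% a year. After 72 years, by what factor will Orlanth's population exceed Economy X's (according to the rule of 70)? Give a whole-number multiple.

Orlanth pulls ahead at 2.9 pp per year, so the ratio doubles every 70/2.9 ≈ 24.14 years.
In 72 years that's 2.98 doublings: 2^2.98 ≈ 8.

about 8 times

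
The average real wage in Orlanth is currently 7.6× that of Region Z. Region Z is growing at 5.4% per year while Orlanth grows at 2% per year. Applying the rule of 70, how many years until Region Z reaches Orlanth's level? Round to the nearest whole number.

≈ 60 years

What matters is the difference: 3.4 pp.
Rule of 70 on the gap: the ratio halves every 70/3.4 ≈ 20.59 years.
A 7.6× gap takes log₂(7.6) ≈ 2.93 halvings to close: 2.93 × 20.59 ≈ 60 years.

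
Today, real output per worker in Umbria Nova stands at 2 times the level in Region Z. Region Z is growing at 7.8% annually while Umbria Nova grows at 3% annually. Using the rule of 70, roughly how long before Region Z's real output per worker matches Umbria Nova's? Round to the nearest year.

about 15 years

What matters is the difference: 4.8 pp.
Rule of 70 on the gap: the ratio halves every 70/4.8 ≈ 14.58 years.
A 2 times gap closes after 1 halving: 1 × 14.58 ≈ 15 years.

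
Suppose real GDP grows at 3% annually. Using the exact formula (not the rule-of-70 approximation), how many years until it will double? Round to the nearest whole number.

t = ln(2) / ln(1 + 0.03) = 0.6931 / 0.029559 ≈ 23.45.
≈ 23 years.

23 years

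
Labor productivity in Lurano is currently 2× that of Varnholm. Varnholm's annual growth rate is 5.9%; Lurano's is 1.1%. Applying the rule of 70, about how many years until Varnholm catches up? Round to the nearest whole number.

≈ 15 years

What matters is the difference: 4.8 pp.
Rule of 70 on the gap: the ratio halves every 70/4.8 ≈ 14.58 years.
A 2× gap closes after 1 halving: 1 × 14.58 ≈ 15 years.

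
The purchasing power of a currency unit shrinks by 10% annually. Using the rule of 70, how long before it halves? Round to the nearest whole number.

The rule works in reverse for decay: 70/10 ≈ 7.00 years to halve.

7 years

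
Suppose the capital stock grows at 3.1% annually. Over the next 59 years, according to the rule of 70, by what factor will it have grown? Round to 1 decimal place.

around 6.1 times

Doubling time ≈ 70/3.1 = 22.58 years.
59 years / 22.58 ≈ 2.61 doublings → factor 2^2.61 ≈ 6.1.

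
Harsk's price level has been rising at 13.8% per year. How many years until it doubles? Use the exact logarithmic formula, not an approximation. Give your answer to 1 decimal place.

5.4 years

t = ln(2) / ln(1 + 0.138) = 0.6931 / 0.129272 ≈ 5.36.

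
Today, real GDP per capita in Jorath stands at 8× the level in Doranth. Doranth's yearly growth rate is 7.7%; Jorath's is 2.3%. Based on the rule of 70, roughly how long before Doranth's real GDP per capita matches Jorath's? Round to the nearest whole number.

about 39 years

The growth-rate gap is 7.7% − 2.3% = 5.4 percentage points.
So the ratio between them halves every 70/5.4 ≈ 12.96 years.
An 8× gap closes after 3 halvings: 3 × 12.96 ≈ 39 years.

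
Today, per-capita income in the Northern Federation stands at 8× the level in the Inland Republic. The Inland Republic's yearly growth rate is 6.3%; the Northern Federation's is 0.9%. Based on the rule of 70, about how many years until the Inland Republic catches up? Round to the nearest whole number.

What matters is the difference: 5.4 pp.
Rule of 70 on the gap: the ratio halves every 70/5.4 ≈ 12.96 years.
An 8× gap closes after 3 halvings: 3 × 12.96 ≈ 39 years.

about 39 years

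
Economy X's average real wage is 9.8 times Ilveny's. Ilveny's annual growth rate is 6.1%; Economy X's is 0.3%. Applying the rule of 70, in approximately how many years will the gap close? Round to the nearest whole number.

approximately 40 years

The growth-rate gap is 6.1% − 0.3% = 5.8 percentage points.
So the ratio between them halves every 70/5.8 ≈ 12.07 years.
A 9.8 times gap takes log₂(9.8) ≈ 3.29 halvings to close: 3.29 × 12.07 ≈ 40 years.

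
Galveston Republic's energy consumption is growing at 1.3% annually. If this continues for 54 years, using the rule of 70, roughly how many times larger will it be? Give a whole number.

roughly 2 times

Doubling time ≈ 70/1.3 = 53.85 years.
54/53.85 ≈ 1 doubling, so about 2^1 = 2×.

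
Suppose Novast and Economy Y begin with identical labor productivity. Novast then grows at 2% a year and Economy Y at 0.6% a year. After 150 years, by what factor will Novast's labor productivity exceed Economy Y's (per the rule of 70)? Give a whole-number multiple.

Only the 1.4-point difference matters.
70/1.4 ≈ 50.00 years per doubling of the ratio; 150 years gives 3.00 doublings, so ≈ 8×.

roughly 8 times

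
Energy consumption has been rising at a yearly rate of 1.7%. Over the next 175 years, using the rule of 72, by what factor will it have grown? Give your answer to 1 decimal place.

around 17.5 times

Doubling time ≈ 72/1.7 = 42.35 years.
175 years / 42.35 ≈ 4.13 doublings → factor 2^4.13 ≈ 17.5.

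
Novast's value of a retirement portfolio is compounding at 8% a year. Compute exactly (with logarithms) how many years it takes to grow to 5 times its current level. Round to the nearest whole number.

21 years

t = ln(5) / ln(1 + 0.08) = 1.6094 / 0.076961 ≈ 20.91.
≈ 21 years.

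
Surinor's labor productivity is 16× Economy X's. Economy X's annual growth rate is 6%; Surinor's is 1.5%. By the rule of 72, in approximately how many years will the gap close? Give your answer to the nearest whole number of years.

What matters is the difference: 4.5 pp.
Rule of 72 on the gap: the ratio halves every 72/4.5 ≈ 16.00 years.
A 16× gap closes after 4 halvings: 4 × 16.00 ≈ 64 years.

≈ 64 years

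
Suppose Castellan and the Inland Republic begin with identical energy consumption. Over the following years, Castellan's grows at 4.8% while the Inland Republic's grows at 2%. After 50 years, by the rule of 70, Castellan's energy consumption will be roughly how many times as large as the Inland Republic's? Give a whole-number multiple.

approximately 4 times

Castellan pulls ahead at 2.8 pp per year, so the ratio doubles every 70/2.8 ≈ 25.00 years.
In 50 years that's 2.00 doublings: 2^2.00 ≈ 4.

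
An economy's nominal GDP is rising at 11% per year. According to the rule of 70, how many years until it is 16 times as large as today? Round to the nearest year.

about 25 years

At 11% it doubles every 70/11 ≈ 6.36 years.
16× is 4 doublings, so 4 × 6.36 ≈ 25 years.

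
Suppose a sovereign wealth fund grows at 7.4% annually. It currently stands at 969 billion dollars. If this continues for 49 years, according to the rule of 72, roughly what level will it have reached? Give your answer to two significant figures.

Doubling time ≈ 72/7.4 = 9.73 years.
49 years is 49/9.73 ≈ 5.04 doublings, a factor of 2^5.04 ≈ 32.90.
969 × 32.90 ≈ 32000 billion dollars.

around 32000 billion dollars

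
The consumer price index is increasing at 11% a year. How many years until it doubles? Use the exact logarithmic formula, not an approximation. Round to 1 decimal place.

6.6 years

t = ln(2) / ln(1 + 0.11) = 0.6931 / 0.104360 ≈ 6.64.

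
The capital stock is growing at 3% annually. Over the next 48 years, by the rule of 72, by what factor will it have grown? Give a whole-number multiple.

Doubling time ≈ 72/3 = 24.00 years.
48/24.00 ≈ 2 doublings, so about 2^2 = 4×.

4 times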